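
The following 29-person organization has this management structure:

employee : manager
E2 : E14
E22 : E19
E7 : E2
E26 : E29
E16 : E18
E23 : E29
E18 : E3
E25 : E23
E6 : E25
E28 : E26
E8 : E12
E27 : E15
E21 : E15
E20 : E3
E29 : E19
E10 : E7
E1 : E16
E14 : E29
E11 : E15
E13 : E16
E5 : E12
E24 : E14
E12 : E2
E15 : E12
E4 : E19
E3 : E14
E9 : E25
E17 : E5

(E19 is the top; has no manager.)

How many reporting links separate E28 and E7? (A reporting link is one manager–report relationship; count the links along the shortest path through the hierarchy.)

E28 is 2 levels below E29, and E7 is 3 levels below E29 (their lowest common manager). The shortest path runs up from E28 to E29 and back down to E7: 2 + 3 = 5 links.

5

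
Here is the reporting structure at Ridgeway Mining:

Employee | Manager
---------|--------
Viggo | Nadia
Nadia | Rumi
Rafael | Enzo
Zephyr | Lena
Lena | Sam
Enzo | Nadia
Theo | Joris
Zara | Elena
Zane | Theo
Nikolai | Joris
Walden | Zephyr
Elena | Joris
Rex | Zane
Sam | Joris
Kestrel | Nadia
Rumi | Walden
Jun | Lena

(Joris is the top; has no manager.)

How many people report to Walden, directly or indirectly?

6

Walden directly manages Rumi. Under Rumi: Nadia, Viggo, Kestrel, Enzo, Rafael (5). That's 6 in total.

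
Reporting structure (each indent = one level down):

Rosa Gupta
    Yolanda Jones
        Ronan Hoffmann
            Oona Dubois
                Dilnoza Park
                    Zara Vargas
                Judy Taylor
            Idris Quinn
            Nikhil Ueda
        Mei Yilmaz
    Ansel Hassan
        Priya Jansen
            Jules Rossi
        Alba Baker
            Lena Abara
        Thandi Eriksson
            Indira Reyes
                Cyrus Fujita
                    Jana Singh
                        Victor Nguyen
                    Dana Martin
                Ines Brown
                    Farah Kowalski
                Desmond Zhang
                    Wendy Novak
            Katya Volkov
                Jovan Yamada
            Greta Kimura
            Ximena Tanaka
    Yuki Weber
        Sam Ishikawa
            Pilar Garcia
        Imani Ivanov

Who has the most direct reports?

Direct-report counts: Rosa Gupta has 3; Yuki Weber has 2; Sam Ishikawa has 1; Ansel Hassan has 3; Thandi Eriksson has 4; Katya Volkov has 1; Indira Reyes has 3; Desmond Zhang has 1; Ines Brown has 1; Cyrus Fujita has 2; Jana Singh has 1; Alba Baker has 1; Priya Jansen has 1; Yolanda Jones has 2; Ronan Hoffmann has 3; Oona Dubois has 2; Dilnoza Park has 1. The largest is 4, held by Thandi Eriksson.

Thandi Eriksson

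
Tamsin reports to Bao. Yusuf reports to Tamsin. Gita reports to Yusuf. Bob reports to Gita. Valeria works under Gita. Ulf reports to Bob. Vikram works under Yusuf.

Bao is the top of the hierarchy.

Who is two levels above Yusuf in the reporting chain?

Bao

Yusuf reports to Tamsin, and Tamsin reports to Bao. So Yusuf's skip-level manager is Bao.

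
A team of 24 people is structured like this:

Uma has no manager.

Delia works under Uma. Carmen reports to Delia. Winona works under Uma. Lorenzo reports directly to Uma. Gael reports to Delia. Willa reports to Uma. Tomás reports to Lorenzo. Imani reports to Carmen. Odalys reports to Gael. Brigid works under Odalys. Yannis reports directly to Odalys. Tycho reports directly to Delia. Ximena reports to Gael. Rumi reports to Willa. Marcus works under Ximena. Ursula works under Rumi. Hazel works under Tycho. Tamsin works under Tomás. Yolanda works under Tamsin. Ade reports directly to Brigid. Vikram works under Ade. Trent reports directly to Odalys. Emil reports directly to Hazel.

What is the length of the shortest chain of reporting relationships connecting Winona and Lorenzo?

Winona is 1 level below Uma, and Lorenzo is 1 level below Uma (their lowest common manager). The shortest path runs up from Winona to Uma and back down to Lorenzo: 1 + 1 = 2 links.

2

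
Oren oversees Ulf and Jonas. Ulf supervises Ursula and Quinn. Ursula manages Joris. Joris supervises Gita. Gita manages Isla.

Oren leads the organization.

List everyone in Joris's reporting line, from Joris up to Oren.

Joris reports to Ursula. Ursula reports to Ulf. Ulf reports to Oren. Oren is at the top.

Joris -> Ursula -> Ulf -> Oren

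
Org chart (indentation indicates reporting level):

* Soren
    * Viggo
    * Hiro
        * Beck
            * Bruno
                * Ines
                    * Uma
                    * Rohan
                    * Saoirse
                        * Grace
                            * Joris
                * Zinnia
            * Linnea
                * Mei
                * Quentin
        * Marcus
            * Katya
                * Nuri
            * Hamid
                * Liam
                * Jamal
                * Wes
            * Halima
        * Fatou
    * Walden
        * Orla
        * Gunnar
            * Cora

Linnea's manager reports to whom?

Hiro

Linnea reports to Beck, and Beck reports to Hiro. So Linnea's skip-level manager is Hiro.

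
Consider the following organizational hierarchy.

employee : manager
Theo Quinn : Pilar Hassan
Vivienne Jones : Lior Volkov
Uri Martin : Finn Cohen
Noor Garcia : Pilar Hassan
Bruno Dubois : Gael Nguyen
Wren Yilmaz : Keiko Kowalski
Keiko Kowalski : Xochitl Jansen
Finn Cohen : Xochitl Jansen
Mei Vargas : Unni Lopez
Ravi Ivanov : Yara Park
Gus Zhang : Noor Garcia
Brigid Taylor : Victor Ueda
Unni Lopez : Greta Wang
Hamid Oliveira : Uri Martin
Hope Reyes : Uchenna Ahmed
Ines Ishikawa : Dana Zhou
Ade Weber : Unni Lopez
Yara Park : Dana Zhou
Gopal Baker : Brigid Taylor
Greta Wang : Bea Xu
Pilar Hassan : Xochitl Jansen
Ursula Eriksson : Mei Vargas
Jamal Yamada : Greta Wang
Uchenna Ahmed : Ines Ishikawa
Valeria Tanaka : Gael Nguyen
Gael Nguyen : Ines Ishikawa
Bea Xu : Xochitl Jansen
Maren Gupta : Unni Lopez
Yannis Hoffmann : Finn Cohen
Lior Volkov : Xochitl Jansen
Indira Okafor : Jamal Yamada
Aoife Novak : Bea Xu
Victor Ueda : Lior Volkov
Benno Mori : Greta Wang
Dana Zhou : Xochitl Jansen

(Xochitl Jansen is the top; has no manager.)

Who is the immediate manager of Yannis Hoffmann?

Finn Cohen

Yannis Hoffmann reports directly to Finn Cohen.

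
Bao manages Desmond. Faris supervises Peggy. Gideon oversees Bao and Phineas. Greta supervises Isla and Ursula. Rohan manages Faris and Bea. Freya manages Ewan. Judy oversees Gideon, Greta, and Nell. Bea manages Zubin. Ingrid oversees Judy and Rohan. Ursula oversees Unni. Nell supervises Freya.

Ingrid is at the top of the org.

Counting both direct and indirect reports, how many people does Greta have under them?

3

Greta directly manages Isla, Ursula. Isla has no reports. Under Ursula: Unni (1). So Greta's organization is 2 direct reports plus everyone under them: 1 + 2 = 3.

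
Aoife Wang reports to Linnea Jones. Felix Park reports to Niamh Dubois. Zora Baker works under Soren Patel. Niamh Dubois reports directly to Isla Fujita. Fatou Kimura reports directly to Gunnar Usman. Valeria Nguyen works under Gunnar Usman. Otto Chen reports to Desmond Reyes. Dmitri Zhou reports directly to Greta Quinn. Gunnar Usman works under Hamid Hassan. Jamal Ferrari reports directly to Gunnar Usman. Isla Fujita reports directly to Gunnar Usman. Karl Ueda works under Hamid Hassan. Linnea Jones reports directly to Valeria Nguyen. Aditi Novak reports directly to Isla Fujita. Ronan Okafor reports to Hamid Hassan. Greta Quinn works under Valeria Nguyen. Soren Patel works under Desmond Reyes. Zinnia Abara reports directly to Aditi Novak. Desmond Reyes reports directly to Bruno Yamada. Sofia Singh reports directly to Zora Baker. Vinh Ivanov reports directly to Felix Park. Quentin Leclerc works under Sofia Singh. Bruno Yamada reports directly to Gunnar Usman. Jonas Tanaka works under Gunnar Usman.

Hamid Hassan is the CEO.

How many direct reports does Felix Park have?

Felix Park directly manages Vinh Ivanov. That is 1 direct report.

1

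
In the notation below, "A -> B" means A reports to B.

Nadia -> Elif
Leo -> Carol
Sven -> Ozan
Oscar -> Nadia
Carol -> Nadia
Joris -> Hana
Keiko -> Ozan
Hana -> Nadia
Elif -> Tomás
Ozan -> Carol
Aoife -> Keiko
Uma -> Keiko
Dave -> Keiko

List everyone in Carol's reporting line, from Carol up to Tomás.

Carol reports to Nadia. Nadia reports to Elif. Elif reports to Tomás. Tomás is at the top.

Carol -> Nadia -> Elif -> Tomás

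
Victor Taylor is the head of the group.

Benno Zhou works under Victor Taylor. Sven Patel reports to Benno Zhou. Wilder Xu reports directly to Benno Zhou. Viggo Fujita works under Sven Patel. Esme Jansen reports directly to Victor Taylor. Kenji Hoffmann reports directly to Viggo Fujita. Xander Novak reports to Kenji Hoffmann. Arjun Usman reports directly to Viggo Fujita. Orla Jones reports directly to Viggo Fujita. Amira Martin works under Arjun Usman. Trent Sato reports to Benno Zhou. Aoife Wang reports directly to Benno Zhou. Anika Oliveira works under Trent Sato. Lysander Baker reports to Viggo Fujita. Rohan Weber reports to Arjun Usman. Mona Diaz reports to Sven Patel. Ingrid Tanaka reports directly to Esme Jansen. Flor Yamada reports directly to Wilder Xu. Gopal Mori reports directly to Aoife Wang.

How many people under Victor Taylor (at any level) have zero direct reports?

The people in Victor Taylor's organization with no one reporting to them are Ingrid Tanaka, Gopal Mori, Anika Oliveira, Flor Yamada, Mona Diaz, Lysander Baker, Orla Jones, Rohan Weber, Amira Martin, Xander Novak. That is 10.

10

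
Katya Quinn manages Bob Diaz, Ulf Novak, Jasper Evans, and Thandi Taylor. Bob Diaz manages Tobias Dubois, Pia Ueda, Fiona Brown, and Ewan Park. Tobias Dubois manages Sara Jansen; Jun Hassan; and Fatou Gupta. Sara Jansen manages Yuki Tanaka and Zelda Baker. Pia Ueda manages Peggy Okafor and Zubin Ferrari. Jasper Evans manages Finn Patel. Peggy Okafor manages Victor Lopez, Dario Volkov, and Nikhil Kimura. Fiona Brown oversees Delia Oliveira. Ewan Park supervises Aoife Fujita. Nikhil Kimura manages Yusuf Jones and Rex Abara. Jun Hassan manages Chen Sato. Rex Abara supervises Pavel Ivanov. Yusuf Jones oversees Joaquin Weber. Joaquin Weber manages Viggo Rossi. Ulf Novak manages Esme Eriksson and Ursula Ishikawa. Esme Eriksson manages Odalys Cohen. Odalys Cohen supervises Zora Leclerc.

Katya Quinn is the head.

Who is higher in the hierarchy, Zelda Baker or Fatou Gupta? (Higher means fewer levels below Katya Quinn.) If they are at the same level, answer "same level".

Fatou Gupta

Zelda Baker is 4 levels below Katya Quinn; Fatou Gupta is 3. Fatou Gupta is higher.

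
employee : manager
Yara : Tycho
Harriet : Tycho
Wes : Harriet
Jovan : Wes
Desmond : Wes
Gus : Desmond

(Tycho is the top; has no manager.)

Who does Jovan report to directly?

Jovan reports directly to Wes.

Wes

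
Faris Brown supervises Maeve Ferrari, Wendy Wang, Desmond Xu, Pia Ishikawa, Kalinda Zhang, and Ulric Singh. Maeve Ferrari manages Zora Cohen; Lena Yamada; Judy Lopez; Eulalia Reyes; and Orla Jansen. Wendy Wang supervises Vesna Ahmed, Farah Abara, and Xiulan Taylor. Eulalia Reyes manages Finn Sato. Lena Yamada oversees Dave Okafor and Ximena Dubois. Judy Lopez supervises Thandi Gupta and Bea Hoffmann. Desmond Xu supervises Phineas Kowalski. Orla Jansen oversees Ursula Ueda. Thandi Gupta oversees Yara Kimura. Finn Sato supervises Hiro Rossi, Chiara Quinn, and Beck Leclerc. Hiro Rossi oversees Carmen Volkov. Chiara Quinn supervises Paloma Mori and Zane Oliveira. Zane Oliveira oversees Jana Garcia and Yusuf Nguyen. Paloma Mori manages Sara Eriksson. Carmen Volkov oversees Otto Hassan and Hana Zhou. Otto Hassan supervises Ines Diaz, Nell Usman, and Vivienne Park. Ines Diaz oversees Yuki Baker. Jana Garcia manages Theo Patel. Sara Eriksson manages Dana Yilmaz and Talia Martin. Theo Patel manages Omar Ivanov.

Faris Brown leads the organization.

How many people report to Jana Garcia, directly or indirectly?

Jana Garcia directly manages Theo Patel. Under Theo Patel: Omar Ivanov (1). That's 2 in total.

2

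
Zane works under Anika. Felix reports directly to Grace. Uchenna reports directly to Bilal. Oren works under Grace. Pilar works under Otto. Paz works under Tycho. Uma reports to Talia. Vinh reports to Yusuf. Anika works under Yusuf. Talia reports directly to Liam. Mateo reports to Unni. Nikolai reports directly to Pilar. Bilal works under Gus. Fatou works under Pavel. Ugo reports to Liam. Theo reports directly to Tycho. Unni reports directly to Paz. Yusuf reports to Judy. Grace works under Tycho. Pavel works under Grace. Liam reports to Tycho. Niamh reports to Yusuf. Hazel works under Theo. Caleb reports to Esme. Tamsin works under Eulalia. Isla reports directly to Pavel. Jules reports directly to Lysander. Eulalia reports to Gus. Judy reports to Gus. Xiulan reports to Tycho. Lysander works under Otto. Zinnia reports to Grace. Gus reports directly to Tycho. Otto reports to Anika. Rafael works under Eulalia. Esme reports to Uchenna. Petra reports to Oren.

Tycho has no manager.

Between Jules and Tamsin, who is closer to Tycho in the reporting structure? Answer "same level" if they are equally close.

Jules is 7 levels below Tycho; Tamsin is 3. Tamsin is higher.

Tamsin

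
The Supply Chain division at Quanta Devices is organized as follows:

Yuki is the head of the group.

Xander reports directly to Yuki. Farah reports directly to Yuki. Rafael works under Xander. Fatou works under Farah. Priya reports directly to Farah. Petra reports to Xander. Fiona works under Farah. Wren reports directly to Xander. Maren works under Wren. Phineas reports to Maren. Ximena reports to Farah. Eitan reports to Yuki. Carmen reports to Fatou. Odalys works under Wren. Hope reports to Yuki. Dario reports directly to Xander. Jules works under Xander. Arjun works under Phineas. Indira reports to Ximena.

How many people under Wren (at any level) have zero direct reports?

2

The people in Wren's organization with no one reporting to them are Odalys, Arjun. That is 2.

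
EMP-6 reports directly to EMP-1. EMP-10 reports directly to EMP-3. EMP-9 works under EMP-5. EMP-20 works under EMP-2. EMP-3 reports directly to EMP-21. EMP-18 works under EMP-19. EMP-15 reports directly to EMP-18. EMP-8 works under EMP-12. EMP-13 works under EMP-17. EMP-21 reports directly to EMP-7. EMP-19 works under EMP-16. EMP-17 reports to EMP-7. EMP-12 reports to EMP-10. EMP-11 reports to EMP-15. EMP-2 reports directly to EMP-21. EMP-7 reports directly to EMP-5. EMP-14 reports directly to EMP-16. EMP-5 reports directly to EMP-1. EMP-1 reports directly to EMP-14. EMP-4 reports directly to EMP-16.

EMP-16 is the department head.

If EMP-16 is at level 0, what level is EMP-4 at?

Chain from EMP-4 up to EMP-16: EMP-4 → EMP-16. That is 1 step up, so EMP-4 is 1 level below EMP-16.

1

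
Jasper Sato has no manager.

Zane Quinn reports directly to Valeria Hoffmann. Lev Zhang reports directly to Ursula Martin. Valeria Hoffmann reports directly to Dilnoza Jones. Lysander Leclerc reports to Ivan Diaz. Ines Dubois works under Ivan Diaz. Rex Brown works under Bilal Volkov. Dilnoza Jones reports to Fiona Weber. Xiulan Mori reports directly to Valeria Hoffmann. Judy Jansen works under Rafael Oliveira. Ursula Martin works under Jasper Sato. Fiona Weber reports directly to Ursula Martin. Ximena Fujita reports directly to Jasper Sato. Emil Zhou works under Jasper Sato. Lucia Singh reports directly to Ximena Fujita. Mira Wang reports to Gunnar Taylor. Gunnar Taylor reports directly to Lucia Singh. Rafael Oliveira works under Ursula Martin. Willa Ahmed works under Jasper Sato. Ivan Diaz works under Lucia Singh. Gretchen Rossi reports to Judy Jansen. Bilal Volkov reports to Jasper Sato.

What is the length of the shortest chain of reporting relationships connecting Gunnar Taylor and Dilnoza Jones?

6

Gunnar Taylor is 3 levels below Jasper Sato, and Dilnoza Jones is 3 levels below Jasper Sato (their lowest common manager). The shortest path runs up from Gunnar Taylor to Jasper Sato and back down to Dilnoza Jones: 3 + 3 = 6 links.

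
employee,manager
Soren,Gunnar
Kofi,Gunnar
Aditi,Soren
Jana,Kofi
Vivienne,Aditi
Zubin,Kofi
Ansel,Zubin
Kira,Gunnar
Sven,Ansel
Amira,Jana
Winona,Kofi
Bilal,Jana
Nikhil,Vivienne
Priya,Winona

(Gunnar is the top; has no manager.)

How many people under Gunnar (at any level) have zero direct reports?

6

The people in Gunnar's organization with no one reporting to them are Kira, Priya, Sven, Bilal, Amira, Nikhil. That is 6.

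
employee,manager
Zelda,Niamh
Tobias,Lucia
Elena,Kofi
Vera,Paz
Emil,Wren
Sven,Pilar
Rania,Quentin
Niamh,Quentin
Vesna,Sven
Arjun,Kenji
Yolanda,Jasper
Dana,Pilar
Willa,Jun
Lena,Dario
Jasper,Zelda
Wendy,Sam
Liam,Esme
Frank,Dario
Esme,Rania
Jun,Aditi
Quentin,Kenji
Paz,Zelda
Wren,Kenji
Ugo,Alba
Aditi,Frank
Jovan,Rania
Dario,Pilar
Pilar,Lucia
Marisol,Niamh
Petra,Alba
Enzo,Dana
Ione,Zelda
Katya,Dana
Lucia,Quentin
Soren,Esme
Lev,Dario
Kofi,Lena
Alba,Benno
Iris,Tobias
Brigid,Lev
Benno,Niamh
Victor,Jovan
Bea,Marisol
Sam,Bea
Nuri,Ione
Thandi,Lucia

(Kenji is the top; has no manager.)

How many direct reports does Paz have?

Paz directly manages Vera. That is 1 direct report.

1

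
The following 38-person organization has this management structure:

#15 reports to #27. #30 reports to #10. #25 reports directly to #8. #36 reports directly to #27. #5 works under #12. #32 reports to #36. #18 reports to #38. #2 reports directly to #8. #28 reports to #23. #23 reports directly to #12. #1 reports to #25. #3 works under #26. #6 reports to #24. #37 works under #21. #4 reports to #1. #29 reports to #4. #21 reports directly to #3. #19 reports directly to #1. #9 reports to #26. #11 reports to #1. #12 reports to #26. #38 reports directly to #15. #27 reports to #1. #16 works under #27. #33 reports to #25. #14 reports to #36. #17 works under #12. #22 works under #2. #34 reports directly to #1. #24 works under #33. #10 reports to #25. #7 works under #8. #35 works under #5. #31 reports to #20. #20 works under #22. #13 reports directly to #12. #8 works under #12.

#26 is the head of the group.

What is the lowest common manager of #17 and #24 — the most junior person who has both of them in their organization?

#12

#17's chain of managers is #12, #26. #24's chain of managers is #33, #25, #8, #12, #26. The first manager that appears in both chains is #12.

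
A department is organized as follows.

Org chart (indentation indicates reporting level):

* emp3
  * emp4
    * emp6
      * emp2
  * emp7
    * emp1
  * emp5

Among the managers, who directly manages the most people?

Direct-report counts: emp3 has 3; emp7 has 1; emp4 has 1; emp6 has 1. The largest is 3, held by emp3.

emp3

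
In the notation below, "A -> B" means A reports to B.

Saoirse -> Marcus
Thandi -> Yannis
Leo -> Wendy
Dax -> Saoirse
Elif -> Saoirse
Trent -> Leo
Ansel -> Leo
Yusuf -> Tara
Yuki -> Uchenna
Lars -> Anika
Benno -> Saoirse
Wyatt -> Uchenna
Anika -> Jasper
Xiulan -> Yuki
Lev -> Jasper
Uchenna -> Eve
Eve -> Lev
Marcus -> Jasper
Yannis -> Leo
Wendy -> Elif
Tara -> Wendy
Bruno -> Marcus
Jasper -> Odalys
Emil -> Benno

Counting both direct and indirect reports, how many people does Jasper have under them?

23

Jasper directly manages Anika, Marcus, Lev. Under Anika: Lars (1). Under Marcus: Bruno, Saoirse, Dax, Benno, Emil, Elif, Wendy, Tara, Yusuf, Leo, Trent, Ansel, Yannis, Thandi (14). Under Lev: Eve, Uchenna, Wyatt, Yuki, Xiulan (5). So Jasper's organization is 3 direct reports plus everyone under them: 2 + 15 + 6 = 23.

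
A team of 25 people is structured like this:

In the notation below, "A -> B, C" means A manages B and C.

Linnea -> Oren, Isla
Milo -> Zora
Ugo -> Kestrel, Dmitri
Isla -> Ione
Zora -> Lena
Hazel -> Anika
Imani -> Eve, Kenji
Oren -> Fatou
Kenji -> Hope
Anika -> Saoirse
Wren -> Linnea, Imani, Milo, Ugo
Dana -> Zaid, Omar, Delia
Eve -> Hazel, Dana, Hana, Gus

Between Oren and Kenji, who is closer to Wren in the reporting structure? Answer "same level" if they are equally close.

Both Oren and Kenji are 2 levels below Wren.

same level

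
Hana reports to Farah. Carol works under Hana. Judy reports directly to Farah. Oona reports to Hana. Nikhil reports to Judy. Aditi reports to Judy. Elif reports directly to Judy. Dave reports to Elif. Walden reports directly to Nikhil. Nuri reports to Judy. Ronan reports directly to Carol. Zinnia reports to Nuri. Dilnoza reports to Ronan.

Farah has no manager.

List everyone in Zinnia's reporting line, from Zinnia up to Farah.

Zinnia reports to Nuri. Nuri reports to Judy. Judy reports to Farah. Farah is at the top.

Zinnia -> Nuri -> Judy -> Farah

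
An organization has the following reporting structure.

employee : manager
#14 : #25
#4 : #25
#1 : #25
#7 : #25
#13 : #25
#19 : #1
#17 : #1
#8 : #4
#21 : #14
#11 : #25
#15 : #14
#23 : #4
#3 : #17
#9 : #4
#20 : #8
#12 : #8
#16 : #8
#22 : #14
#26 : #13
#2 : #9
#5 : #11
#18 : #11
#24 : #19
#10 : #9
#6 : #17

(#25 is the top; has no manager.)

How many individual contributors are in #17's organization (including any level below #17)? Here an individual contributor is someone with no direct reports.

The people in #17's organization with no one reporting to them are #6, #3. That is 2.

2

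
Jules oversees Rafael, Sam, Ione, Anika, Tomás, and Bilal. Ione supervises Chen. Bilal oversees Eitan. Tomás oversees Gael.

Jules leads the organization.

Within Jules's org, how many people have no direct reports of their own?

6

The people in Jules's organization with no one reporting to them are Rafael, Gael, Anika, Eitan, Sam, Chen. That is 6.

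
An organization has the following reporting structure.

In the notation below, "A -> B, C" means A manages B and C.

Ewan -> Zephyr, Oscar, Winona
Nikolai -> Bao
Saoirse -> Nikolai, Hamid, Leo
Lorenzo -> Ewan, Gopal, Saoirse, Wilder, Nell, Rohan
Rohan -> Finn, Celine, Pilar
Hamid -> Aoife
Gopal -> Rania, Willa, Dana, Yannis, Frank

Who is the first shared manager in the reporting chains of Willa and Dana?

Gopal

Willa's chain of managers is Gopal, Lorenzo. Dana's chain of managers is Gopal, Lorenzo. The first manager that appears in both chains is Gopal.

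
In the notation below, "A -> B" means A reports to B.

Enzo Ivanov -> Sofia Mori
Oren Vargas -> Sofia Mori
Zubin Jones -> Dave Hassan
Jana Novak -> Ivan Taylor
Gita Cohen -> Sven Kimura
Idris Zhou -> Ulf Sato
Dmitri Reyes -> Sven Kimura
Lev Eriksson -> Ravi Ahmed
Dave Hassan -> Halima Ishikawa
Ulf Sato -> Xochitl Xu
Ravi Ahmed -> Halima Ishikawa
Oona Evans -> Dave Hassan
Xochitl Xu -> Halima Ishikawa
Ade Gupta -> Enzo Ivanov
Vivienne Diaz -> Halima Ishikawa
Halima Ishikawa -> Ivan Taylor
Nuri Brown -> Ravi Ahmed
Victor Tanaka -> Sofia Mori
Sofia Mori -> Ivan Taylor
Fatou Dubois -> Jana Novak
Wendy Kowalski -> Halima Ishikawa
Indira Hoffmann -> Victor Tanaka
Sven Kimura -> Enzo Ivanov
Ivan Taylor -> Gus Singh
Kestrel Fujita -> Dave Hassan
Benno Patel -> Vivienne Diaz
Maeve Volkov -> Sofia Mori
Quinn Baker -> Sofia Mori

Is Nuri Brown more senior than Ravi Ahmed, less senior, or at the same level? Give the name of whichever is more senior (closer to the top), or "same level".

Nuri Brown is 4 levels below Gus Singh; Ravi Ahmed is 3. Ravi Ahmed is higher.

Ravi Ahmed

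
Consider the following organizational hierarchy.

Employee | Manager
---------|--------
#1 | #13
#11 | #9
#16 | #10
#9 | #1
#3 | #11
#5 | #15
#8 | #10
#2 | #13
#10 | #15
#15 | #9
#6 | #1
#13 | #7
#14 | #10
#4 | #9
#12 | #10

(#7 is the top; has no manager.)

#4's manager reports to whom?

#1

#4 reports to #9, and #9 reports to #1. So #4's skip-level manager is #1.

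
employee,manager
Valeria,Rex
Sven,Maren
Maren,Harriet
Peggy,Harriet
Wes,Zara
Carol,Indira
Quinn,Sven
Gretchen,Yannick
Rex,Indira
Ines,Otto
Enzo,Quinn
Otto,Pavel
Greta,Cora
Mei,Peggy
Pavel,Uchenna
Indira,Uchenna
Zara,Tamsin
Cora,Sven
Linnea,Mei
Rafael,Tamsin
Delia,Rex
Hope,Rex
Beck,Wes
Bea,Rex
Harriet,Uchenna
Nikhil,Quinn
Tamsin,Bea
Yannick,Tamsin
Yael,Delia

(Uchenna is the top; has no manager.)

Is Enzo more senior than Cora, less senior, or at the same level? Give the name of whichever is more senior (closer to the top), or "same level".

Cora

Enzo is 5 levels below Uchenna; Cora is 4. Cora is higher.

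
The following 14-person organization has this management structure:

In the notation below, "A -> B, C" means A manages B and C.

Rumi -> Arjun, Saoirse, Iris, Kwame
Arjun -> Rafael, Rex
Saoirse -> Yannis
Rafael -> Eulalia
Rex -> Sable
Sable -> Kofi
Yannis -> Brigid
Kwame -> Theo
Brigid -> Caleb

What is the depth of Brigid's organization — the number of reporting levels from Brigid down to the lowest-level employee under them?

1

The longest chain under Brigid runs Brigid → Caleb, which is 1 level below Brigid.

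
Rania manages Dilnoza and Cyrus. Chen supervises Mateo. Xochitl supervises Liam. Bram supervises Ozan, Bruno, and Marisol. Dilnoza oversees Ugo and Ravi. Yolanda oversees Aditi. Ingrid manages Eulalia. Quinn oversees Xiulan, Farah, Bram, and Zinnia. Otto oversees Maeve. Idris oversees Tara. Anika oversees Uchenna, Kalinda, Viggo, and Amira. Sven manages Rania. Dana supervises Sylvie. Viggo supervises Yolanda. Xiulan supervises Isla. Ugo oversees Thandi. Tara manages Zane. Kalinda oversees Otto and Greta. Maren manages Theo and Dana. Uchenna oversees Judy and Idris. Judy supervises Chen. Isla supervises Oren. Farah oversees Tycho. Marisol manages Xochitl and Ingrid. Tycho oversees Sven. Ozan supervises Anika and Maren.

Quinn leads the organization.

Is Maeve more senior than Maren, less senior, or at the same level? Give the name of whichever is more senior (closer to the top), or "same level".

Maren

Maeve is 6 levels below Quinn; Maren is 3. Maren is higher.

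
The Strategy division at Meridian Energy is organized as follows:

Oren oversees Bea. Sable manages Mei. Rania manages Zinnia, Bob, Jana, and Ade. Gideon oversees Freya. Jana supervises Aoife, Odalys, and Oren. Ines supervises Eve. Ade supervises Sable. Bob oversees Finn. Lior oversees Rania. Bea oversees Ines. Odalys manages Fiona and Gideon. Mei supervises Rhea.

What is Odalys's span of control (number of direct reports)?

2

Odalys directly manages Fiona, Gideon. That is 2 direct reports.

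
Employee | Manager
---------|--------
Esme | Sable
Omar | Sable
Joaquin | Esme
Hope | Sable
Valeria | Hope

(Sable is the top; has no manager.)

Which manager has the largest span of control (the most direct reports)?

Direct-report counts: Sable has 3; Hope has 1; Esme has 1. The largest is 3, held by Sable.

Sable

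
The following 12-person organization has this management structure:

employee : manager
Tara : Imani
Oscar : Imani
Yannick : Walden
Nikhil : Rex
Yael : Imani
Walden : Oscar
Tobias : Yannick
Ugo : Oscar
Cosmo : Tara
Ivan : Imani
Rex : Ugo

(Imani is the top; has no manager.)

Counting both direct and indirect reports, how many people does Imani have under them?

11

Imani directly manages Tara, Oscar, Ivan, Yael. Under Tara: Cosmo (1). Under Oscar: Ugo, Rex, Nikhil, Walden, Yannick, Tobias (6). Ivan has no reports. Yael has no reports. So Imani's organization is 4 direct reports plus everyone under them: 2 + 7 + 1 + 1 = 11.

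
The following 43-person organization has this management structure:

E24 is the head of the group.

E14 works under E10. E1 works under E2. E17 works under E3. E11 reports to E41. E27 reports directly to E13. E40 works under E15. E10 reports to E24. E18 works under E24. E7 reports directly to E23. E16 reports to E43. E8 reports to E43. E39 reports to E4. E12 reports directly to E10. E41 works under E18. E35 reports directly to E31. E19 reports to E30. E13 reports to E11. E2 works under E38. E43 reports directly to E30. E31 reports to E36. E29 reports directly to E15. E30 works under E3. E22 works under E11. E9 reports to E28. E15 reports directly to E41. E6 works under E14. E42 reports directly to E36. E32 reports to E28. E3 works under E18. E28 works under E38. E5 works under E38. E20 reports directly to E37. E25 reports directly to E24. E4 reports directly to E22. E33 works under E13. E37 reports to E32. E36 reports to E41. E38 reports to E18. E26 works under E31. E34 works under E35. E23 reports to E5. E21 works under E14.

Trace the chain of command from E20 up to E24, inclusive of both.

E20 reports to E37. E37 reports to E32. E32 reports to E28. E28 reports to E38. E38 reports to E18. E18 reports to E24. E24 is at the top.

E20 -> E37 -> E32 -> E28 -> E38 -> E18 -> E24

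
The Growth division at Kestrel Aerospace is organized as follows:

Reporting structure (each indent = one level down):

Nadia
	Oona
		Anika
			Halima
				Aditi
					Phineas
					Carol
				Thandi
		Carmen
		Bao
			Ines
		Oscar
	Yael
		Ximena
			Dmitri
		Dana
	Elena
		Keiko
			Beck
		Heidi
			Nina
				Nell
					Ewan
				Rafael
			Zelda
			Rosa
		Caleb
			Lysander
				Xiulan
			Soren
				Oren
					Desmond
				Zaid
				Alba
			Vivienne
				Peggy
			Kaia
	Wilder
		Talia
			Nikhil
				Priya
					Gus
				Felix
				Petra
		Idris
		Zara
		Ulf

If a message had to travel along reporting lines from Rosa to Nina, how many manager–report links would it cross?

2

Rosa is 1 level below Heidi, and Nina is 1 level below Heidi (their lowest common manager). The shortest path runs up from Rosa to Heidi and back down to Nina: 1 + 1 = 2 links.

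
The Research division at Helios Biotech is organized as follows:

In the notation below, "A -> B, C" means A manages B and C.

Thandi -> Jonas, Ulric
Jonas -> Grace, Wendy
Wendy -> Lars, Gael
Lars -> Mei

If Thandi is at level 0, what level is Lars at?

Chain from Lars up to Thandi: Lars → Wendy → Jonas → Thandi. That is 3 steps up, so Lars is 3 levels below Thandi.

3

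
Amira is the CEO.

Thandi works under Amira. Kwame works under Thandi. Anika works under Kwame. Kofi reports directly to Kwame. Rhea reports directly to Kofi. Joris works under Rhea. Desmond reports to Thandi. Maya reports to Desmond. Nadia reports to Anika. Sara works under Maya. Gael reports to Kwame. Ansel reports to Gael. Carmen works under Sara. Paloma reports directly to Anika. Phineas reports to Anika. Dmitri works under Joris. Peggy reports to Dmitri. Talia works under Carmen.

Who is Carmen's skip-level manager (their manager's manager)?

Maya

Carmen reports to Sara, and Sara reports to Maya. So Carmen's skip-level manager is Maya.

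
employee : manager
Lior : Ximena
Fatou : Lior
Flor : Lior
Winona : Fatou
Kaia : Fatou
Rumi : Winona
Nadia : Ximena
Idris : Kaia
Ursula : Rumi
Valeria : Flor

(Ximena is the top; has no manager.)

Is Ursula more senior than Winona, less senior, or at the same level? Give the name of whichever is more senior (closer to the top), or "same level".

Ursula is 5 levels below Ximena; Winona is 3. Winona is higher.

Winona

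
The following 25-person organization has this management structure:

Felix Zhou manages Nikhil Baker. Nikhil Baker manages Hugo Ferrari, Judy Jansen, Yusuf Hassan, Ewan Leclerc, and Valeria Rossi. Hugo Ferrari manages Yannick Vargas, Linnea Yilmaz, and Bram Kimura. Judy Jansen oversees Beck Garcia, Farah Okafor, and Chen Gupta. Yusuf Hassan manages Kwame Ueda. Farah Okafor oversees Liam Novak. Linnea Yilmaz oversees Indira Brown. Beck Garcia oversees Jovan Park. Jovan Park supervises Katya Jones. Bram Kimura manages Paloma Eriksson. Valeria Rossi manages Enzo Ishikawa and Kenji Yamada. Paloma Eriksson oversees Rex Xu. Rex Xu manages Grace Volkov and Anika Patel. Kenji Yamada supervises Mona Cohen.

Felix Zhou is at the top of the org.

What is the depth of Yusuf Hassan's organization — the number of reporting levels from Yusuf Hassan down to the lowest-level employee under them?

The longest chain under Yusuf Hassan runs Yusuf Hassan → Kwame Ueda, which is 1 level below Yusuf Hassan.

1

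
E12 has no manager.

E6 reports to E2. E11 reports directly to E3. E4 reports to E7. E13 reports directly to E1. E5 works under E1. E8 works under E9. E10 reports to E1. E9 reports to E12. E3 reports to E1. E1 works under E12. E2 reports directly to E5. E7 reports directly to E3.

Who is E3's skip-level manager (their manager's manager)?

E3 reports to E1, and E1 reports to E12. So E3's skip-level manager is E12.

E12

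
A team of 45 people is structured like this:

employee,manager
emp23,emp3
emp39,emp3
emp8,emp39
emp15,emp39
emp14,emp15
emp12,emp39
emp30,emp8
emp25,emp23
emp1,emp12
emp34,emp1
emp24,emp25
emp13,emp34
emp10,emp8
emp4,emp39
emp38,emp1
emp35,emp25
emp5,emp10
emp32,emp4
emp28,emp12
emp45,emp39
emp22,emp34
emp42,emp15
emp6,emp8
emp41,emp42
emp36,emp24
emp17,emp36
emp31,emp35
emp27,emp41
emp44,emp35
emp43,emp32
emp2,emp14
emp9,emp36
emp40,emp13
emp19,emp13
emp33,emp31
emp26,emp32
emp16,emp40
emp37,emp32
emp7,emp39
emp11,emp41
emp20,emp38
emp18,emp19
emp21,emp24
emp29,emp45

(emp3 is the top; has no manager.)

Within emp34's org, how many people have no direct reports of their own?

3

The people in emp34's organization with no one reporting to them are emp22, emp18, emp16. That is 3.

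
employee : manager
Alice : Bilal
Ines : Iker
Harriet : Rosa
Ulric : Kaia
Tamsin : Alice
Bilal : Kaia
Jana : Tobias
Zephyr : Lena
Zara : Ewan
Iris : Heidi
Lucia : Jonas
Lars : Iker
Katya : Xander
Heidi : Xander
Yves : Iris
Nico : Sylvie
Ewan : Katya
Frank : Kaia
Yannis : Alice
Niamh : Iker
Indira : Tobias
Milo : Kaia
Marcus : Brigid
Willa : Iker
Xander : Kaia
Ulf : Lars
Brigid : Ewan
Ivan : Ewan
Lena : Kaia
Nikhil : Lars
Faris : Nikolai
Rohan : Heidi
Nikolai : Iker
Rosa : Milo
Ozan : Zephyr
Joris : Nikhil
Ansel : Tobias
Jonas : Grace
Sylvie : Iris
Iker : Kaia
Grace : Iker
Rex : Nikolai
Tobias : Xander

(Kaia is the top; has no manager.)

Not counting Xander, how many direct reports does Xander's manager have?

6

Xander reports to Kaia. Kaia's other direct reports are Bilal, Iker, Milo, Lena, Ulric, Frank — 6 peers.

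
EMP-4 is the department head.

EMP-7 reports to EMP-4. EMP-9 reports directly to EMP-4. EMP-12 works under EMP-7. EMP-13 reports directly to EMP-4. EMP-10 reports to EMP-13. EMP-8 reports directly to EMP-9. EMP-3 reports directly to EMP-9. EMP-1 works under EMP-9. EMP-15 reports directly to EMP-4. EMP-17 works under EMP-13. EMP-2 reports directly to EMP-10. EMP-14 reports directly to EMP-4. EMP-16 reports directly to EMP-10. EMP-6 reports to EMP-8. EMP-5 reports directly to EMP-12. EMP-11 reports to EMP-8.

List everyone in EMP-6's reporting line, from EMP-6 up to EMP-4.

EMP-6 reports to EMP-8. EMP-8 reports to EMP-9. EMP-9 reports to EMP-4. EMP-4 is at the top.

EMP-6 -> EMP-8 -> EMP-9 -> EMP-4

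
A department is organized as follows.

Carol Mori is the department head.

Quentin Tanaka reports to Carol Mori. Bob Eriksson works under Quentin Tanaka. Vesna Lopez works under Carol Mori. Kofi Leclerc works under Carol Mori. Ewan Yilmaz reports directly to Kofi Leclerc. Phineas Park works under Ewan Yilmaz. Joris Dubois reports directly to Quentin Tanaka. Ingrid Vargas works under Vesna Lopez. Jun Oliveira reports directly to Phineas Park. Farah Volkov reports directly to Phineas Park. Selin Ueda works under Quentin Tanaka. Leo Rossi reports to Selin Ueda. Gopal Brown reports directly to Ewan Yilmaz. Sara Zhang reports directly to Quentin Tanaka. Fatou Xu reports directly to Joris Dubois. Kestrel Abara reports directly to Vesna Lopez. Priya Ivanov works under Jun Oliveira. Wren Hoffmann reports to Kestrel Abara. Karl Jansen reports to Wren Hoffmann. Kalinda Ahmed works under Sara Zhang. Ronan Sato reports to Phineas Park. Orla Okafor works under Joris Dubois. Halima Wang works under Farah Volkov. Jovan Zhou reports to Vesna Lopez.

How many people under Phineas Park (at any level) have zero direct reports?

3

The people in Phineas Park's organization with no one reporting to them are Ronan Sato, Halima Wang, Priya Ivanov. That is 3.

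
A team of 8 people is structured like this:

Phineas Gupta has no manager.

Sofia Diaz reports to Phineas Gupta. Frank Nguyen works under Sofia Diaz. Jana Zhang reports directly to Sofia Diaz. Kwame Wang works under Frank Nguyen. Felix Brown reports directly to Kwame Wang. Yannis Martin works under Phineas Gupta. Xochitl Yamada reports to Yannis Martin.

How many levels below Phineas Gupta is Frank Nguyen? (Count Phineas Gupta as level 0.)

Chain from Frank Nguyen up to Phineas Gupta: Frank Nguyen → Sofia Diaz → Phineas Gupta. That is 2 steps up, so Frank Nguyen is 2 levels below Phineas Gupta.

2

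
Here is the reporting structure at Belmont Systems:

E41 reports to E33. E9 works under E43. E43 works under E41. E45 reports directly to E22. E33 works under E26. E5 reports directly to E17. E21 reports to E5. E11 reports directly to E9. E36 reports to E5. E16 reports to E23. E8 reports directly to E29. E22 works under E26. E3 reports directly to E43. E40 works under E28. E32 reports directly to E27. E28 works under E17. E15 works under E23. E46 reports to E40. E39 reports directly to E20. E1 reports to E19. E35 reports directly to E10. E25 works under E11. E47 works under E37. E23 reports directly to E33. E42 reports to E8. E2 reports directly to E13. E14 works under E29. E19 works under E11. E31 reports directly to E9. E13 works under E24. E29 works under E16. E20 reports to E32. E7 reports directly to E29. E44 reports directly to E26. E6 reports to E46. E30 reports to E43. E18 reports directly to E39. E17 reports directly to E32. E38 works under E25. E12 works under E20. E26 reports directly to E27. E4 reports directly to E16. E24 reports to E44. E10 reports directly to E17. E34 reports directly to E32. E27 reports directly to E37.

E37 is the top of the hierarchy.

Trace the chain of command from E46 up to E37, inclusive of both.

E46 reports to E40. E40 reports to E28. E28 reports to E17. E17 reports to E32. E32 reports to E27. E27 reports to E37. E37 is at the top.

E46 -> E40 -> E28 -> E17 -> E32 -> E27 -> E37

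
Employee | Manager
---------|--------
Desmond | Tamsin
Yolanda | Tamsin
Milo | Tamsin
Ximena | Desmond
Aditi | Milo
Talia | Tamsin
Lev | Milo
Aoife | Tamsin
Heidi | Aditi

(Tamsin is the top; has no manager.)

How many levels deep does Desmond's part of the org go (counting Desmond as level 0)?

1

The longest chain under Desmond runs Desmond → Ximena, which is 1 level below Desmond.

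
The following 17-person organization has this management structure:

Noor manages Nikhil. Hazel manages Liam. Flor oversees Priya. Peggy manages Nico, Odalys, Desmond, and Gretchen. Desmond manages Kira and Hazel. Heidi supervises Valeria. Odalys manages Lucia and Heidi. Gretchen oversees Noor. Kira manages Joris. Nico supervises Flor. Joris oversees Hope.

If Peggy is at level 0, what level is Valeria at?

3

Chain from Valeria up to Peggy: Valeria → Heidi → Odalys → Peggy. That is 3 steps up, so Valeria is 3 levels below Peggy.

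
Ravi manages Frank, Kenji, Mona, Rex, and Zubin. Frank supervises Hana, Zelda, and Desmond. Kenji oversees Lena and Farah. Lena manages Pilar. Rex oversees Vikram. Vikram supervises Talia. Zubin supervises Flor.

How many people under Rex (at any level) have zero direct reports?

The only person in Rex's organization with no one reporting to them is Talia. That is 1.

1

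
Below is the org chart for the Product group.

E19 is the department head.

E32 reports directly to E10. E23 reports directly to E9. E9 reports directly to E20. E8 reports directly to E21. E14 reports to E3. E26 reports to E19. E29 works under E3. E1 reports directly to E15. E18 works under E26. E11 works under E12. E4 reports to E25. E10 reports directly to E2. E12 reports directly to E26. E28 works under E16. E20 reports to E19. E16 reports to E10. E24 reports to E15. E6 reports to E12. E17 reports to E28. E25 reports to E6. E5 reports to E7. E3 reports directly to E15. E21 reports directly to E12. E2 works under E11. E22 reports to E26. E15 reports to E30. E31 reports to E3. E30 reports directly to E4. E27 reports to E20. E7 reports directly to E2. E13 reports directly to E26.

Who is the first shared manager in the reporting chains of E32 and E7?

E2

E32's chain of managers is E10, E2, E11, E12, E26, E19. E7's chain of managers is E2, E11, E12, E26, E19. The first manager that appears in both chains is E2.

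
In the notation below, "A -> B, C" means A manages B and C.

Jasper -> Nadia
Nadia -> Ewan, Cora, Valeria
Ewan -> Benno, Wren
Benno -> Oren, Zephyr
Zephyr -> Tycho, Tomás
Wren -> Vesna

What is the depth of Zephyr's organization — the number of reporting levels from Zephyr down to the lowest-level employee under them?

1

The longest chain under Zephyr runs Zephyr → Tomás, which is 1 level below Zephyr.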